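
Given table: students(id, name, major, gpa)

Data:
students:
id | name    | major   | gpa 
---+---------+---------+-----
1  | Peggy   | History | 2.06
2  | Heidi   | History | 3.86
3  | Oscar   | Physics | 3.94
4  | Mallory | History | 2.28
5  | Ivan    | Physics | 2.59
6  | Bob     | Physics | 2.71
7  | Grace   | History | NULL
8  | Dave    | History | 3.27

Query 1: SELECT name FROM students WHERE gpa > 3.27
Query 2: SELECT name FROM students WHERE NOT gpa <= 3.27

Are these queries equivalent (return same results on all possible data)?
Yes, equivalent

Both queries return: [('Heidi',), ('Oscar',)]

Reason: Both filter gpa > 3.27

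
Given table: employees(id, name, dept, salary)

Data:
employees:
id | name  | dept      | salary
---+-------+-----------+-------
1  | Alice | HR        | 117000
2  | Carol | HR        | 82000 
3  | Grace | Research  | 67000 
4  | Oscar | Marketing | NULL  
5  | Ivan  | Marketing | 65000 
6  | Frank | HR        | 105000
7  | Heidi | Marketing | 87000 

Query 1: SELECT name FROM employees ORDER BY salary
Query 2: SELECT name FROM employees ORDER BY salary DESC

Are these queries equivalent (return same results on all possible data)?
No, not equivalent

Query 1 returns: [('Oscar',), ('Ivan',), ('Grace',), ('Carol',), ('Heidi',), ('Frank',), ('Alice',)]
Query 2 returns: [('Alice',), ('Frank',), ('Heidi',), ('Carol',), ('Grace',), ('Ivan',), ('Oscar',)]

Reason: ASC vs DESC gives opposite ordering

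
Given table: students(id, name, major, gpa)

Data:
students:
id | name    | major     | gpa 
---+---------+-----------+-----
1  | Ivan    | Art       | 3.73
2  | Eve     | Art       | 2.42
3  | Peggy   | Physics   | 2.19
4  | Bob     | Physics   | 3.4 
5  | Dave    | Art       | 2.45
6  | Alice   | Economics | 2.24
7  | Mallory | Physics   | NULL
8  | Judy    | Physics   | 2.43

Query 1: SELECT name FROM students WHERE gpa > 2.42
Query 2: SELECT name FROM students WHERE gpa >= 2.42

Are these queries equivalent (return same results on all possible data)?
No, not equivalent

Query 1 returns: [('Ivan',), ('Bob',), ('Dave',), ('Judy',)]
Query 2 returns: [('Ivan',), ('Eve',), ('Bob',), ('Dave',), ('Judy',)]

Reason: > vs >= gives different results when gpa = 2.42 exists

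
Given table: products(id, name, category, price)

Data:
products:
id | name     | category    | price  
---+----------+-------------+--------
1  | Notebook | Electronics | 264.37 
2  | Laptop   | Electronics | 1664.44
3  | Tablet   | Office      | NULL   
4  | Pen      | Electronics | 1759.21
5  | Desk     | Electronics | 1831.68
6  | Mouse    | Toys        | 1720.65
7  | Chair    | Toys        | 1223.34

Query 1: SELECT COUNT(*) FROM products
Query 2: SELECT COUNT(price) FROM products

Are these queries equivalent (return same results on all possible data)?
No, not equivalent

Query 1 returns: [(7,)]
Query 2 returns: [(6,)]

Reason: COUNT(*) includes NULLs, COUNT(column) excludes them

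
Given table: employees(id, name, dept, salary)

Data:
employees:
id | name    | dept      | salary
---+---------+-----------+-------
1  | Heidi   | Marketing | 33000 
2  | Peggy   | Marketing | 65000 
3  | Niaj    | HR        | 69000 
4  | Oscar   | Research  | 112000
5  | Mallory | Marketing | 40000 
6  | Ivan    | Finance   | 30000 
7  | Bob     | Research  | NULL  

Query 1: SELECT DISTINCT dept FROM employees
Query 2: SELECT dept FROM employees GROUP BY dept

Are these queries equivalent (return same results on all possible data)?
Yes, equivalent

Both queries return: [('Finance',), ('HR',), ('Marketing',), ('Research',)]

Reason: Both get unique depts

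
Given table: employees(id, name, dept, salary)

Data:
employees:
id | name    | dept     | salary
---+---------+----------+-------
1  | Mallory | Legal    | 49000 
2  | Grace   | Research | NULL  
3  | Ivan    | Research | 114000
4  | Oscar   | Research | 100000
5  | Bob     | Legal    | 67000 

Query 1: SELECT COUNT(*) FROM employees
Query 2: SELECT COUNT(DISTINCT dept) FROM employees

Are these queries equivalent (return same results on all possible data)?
No, not equivalent

Query 1 returns: [(5,)]
Query 2 returns: [(2,)]

Reason: COUNT(*) counts rows, COUNT(DISTINCT dept) counts unique depts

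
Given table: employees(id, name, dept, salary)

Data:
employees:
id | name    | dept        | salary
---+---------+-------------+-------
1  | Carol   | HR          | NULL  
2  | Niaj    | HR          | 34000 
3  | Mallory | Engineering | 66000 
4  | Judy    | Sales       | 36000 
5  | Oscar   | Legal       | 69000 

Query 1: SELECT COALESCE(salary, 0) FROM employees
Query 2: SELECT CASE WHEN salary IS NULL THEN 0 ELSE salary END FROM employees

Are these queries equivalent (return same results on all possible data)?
Yes, equivalent

Both queries return: [(0,), (34000,), (36000,), (66000,), (69000,)]

Reason: COALESCE vs CASE for NULL handling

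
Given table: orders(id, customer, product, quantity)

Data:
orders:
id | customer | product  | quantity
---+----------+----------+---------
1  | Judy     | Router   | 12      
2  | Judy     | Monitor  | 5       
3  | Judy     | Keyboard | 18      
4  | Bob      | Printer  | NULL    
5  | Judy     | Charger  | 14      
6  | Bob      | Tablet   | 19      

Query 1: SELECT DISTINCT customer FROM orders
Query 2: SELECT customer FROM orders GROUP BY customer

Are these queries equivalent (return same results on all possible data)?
Yes, equivalent

Both queries return: [('Bob',), ('Judy',)]

Reason: Both get unique customers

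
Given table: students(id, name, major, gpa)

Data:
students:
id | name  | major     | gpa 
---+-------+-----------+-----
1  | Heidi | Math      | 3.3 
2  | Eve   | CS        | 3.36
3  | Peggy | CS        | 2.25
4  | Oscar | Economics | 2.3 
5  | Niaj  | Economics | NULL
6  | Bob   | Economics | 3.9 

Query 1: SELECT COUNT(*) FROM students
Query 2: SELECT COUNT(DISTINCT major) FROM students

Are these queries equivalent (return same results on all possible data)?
No, not equivalent

Query 1 returns: [(6,)]
Query 2 returns: [(3,)]

Reason: COUNT(*) counts rows, COUNT(DISTINCT major) counts unique majors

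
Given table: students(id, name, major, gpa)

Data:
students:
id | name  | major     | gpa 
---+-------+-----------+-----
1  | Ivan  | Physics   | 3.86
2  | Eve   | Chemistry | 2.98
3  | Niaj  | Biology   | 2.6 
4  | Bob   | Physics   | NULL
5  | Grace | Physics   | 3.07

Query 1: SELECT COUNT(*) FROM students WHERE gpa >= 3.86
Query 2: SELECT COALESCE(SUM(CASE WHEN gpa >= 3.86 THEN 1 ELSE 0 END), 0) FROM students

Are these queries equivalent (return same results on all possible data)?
Yes, equivalent

Both queries return: [(1,)]

Reason: COUNT with WHERE vs conditional SUM (COALESCE handles empty-table NULL)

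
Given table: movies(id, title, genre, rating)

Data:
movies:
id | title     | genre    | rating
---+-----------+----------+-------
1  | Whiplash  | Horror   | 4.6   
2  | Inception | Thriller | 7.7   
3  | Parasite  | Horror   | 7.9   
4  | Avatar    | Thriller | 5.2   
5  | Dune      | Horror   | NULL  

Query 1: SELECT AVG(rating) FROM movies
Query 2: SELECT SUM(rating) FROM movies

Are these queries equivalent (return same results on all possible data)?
No, not equivalent

Query 1 returns: [(6.35,)]
Query 2 returns: [(25.4,)]

Reason: AVG vs SUM give different aggregate values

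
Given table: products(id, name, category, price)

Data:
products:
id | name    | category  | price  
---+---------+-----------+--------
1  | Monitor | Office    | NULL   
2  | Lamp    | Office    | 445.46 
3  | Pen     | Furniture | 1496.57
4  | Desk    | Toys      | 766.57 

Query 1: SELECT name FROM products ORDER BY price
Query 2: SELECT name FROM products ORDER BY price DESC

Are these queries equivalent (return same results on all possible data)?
No, not equivalent

Query 1 returns: [('Monitor',), ('Lamp',), ('Desk',), ('Pen',)]
Query 2 returns: [('Pen',), ('Desk',), ('Lamp',), ('Monitor',)]

Reason: ASC vs DESC gives opposite ordering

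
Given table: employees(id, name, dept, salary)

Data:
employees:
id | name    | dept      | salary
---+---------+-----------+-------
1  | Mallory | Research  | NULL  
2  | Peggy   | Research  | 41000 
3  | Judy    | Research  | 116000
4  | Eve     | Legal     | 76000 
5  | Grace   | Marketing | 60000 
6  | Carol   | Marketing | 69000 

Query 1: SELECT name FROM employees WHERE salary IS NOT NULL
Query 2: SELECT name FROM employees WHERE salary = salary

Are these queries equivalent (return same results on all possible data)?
Yes, equivalent

Both queries return: [('Carol',), ('Eve',), ('Grace',), ('Judy',), ('Peggy',)]

Reason: IS NOT NULL vs self-equality (both exclude NULLs)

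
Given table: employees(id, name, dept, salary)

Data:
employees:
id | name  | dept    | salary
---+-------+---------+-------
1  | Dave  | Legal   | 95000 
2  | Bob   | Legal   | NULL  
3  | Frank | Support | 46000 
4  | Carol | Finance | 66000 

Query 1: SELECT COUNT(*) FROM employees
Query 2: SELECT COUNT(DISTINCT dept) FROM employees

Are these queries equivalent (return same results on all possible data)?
No, not equivalent

Query 1 returns: [(4,)]
Query 2 returns: [(3,)]

Reason: COUNT(*) counts rows, COUNT(DISTINCT dept) counts unique depts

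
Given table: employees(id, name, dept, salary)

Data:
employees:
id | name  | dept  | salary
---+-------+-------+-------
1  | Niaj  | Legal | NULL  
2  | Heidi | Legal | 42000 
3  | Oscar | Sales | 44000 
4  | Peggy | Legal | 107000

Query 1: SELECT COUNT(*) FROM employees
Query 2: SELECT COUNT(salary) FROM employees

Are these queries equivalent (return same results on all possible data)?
No, not equivalent

Query 1 returns: [(4,)]
Query 2 returns: [(3,)]

Reason: COUNT(*) includes NULLs, COUNT(column) excludes them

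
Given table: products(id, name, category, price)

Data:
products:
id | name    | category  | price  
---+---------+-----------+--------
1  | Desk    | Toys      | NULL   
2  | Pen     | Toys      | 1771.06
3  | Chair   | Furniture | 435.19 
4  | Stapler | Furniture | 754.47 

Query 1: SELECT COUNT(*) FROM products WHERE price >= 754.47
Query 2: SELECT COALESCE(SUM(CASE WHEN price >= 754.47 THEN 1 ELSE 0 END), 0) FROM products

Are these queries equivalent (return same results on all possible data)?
Yes, equivalent

Both queries return: [(2,)]

Reason: COUNT with WHERE vs conditional SUM (COALESCE handles empty-table NULL)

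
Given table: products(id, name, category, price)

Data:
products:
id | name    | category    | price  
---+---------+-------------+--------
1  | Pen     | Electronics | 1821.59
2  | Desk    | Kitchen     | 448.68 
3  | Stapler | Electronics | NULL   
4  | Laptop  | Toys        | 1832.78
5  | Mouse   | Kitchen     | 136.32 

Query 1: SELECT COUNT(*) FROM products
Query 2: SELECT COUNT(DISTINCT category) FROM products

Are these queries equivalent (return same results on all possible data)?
No, not equivalent

Query 1 returns: [(5,)]
Query 2 returns: [(3,)]

Reason: COUNT(*) counts rows, COUNT(DISTINCT category) counts unique categorys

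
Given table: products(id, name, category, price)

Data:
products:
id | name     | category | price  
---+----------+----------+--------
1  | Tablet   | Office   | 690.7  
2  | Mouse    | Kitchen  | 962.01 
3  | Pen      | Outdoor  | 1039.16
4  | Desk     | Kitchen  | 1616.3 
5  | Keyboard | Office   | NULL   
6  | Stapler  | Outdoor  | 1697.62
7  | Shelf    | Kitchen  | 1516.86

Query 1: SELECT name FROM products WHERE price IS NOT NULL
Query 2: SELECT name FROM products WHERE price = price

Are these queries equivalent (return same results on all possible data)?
Yes, equivalent

Both queries return: [('Desk',), ('Mouse',), ('Pen',), ('Shelf',), ('Stapler',), ('Tablet',)]

Reason: IS NOT NULL vs self-equality (both exclude NULLs)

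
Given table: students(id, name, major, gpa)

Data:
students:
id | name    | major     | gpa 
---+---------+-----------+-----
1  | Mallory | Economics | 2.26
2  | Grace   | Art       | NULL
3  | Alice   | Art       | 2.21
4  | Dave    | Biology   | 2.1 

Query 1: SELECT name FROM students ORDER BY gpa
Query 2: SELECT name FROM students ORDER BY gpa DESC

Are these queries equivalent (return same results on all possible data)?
No, not equivalent

Query 1 returns: [('Grace',), ('Dave',), ('Alice',), ('Mallory',)]
Query 2 returns: [('Mallory',), ('Alice',), ('Dave',), ('Grace',)]

Reason: ASC vs DESC gives opposite ordering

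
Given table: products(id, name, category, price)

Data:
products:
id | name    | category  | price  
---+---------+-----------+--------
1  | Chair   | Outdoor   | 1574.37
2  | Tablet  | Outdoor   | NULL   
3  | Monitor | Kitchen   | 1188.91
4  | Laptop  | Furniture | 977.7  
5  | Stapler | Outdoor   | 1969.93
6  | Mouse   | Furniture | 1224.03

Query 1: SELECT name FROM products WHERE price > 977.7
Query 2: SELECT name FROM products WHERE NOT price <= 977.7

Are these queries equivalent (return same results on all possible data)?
Yes, equivalent

Both queries return: [('Chair',), ('Monitor',), ('Mouse',), ('Stapler',)]

Reason: Both filter price > 977.7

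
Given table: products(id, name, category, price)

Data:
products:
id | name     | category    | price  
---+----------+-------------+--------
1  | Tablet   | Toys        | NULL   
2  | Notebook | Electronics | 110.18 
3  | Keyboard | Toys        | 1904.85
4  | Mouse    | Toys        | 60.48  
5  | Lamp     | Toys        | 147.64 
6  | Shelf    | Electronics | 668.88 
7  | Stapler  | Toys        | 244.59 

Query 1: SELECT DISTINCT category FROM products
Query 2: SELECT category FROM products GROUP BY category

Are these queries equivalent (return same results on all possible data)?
Yes, equivalent

Both queries return: [('Electronics',), ('Toys',)]

Reason: Both get unique categorys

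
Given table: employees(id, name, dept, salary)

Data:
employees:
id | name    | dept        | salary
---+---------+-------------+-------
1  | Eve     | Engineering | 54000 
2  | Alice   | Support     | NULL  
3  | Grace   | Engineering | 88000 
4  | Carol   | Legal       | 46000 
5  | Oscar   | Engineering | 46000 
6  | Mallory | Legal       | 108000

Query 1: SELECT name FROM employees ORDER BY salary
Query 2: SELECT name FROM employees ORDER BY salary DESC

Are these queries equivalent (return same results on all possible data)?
No, not equivalent

Query 1 returns: [('Alice',), ('Carol',), ('Oscar',), ('Eve',), ('Grace',), ('Mallory',)]
Query 2 returns: [('Mallory',), ('Grace',), ('Eve',), ('Carol',), ('Oscar',), ('Alice',)]

Reason: ASC vs DESC gives opposite ordering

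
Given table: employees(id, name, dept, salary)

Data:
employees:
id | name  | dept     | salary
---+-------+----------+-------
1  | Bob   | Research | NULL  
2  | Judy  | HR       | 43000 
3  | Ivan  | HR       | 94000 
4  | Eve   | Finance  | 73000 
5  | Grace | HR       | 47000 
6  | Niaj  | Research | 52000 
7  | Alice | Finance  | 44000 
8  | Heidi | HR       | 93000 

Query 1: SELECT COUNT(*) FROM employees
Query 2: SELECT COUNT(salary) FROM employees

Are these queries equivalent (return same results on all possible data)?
No, not equivalent

Query 1 returns: [(8,)]
Query 2 returns: [(7,)]

Reason: COUNT(*) includes NULLs, COUNT(column) excludes them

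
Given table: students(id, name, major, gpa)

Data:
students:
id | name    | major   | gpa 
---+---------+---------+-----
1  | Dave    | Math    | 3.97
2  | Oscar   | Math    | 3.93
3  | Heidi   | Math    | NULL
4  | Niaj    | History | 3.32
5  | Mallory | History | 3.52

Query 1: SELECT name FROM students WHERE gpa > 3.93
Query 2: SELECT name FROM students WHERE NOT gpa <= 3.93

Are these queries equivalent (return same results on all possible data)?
Yes, equivalent

Both queries return: [('Dave',)]

Reason: Both filter gpa > 3.93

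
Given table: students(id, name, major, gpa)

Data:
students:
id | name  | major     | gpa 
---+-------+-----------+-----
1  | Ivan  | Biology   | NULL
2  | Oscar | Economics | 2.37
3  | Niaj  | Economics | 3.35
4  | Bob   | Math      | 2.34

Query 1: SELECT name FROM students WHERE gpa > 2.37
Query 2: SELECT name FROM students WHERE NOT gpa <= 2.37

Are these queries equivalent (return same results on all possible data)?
Yes, equivalent

Both queries return: [('Niaj',)]

Reason: Both filter gpa > 2.37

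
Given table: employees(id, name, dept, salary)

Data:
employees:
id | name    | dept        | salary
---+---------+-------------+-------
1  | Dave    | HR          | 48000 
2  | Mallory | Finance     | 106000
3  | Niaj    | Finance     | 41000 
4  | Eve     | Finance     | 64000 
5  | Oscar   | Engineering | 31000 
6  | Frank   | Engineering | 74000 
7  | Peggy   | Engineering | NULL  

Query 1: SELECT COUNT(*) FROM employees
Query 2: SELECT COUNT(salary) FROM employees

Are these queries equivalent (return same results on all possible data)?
No, not equivalent

Query 1 returns: [(7,)]
Query 2 returns: [(6,)]

Reason: COUNT(*) includes NULLs, COUNT(column) excludes them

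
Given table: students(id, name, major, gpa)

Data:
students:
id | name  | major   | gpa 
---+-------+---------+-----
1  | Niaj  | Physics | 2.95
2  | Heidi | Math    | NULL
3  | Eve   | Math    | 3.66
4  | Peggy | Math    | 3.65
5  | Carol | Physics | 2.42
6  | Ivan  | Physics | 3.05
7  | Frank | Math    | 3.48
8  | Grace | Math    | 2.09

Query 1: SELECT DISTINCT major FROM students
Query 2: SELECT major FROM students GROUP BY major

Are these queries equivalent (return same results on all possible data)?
Yes, equivalent

Both queries return: [('Math',), ('Physics',)]

Reason: Both get unique majors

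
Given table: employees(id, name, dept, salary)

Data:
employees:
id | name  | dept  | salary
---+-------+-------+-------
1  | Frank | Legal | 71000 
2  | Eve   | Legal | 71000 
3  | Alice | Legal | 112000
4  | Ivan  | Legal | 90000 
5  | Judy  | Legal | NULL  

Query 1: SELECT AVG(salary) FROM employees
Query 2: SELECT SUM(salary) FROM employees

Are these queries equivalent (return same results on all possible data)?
No, not equivalent

Query 1 returns: [(86000.0,)]
Query 2 returns: [(344000,)]

Reason: AVG vs SUM give different aggregate values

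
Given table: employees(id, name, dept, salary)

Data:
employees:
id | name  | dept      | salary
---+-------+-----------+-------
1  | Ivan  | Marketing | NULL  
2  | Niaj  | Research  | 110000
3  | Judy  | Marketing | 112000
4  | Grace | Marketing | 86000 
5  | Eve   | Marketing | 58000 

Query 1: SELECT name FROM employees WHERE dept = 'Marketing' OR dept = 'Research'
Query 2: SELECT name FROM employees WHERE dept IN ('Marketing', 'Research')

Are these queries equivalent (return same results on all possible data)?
Yes, equivalent

Both queries return: [('Eve',), ('Grace',), ('Ivan',), ('Judy',), ('Niaj',)]

Reason: OR vs IN are equivalent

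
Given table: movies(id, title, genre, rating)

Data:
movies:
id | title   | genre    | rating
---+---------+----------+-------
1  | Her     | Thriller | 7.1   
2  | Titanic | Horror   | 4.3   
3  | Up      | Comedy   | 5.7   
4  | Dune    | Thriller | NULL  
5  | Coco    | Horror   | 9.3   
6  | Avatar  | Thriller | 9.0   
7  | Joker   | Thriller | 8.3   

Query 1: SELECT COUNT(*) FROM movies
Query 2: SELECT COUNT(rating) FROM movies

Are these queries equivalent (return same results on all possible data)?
No, not equivalent

Query 1 returns: [(7,)]
Query 2 returns: [(6,)]

Reason: COUNT(*) includes NULLs, COUNT(column) excludes them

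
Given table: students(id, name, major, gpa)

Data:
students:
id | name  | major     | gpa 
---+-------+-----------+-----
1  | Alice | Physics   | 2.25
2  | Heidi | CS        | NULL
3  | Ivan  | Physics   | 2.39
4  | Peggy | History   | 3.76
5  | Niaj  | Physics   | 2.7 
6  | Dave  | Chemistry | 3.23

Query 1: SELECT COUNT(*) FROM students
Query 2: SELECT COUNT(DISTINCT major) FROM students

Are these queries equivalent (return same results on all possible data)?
No, not equivalent

Query 1 returns: [(6,)]
Query 2 returns: [(4,)]

Reason: COUNT(*) counts rows, COUNT(DISTINCT major) counts unique majors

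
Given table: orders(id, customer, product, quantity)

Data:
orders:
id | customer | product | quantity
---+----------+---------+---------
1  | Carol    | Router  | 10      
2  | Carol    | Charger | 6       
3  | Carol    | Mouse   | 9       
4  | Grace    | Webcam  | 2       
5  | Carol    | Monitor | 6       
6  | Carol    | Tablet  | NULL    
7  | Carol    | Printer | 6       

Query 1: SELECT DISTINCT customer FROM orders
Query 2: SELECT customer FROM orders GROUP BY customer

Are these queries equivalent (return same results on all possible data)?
Yes, equivalent

Both queries return: [('Carol',), ('Grace',)]

Reason: Both get unique customers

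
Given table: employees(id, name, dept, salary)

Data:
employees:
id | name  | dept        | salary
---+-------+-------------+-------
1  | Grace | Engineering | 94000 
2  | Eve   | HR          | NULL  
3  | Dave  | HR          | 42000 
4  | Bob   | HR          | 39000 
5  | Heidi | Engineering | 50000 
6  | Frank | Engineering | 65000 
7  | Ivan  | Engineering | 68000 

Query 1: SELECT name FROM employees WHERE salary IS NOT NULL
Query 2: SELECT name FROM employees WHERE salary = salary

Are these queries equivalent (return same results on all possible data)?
Yes, equivalent

Both queries return: [('Bob',), ('Dave',), ('Frank',), ('Grace',), ('Heidi',), ('Ivan',)]

Reason: IS NOT NULL vs self-equality (both exclude NULLs)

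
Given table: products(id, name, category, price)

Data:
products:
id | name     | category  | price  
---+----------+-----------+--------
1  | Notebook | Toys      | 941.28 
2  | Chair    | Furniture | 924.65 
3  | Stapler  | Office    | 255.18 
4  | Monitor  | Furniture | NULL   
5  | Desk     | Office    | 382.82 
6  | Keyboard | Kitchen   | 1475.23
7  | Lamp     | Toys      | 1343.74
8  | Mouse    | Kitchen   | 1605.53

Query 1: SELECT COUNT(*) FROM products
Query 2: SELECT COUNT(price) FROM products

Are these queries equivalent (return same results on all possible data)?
No, not equivalent

Query 1 returns: [(8,)]
Query 2 returns: [(7,)]

Reason: COUNT(*) includes NULLs, COUNT(column) excludes them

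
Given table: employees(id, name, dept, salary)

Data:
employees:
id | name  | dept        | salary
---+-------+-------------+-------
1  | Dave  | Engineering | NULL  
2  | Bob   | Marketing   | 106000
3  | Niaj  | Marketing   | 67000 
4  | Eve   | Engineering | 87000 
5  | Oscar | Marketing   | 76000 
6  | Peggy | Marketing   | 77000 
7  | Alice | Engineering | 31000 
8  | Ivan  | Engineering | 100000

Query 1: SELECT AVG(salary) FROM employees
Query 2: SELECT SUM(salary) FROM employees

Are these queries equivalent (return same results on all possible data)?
No, not equivalent

Query 1 returns: [(77714.28571428571,)]
Query 2 returns: [(544000,)]

Reason: AVG vs SUM give different aggregate values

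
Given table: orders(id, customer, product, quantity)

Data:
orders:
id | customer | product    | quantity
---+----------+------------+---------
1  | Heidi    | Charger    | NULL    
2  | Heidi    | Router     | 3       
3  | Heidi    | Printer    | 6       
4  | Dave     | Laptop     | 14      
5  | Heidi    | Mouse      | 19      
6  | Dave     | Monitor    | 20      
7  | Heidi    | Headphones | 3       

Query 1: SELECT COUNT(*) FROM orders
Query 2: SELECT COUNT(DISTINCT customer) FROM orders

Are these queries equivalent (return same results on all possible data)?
No, not equivalent

Query 1 returns: [(7,)]
Query 2 returns: [(2,)]

Reason: COUNT(*) counts rows, COUNT(DISTINCT customer) counts unique customers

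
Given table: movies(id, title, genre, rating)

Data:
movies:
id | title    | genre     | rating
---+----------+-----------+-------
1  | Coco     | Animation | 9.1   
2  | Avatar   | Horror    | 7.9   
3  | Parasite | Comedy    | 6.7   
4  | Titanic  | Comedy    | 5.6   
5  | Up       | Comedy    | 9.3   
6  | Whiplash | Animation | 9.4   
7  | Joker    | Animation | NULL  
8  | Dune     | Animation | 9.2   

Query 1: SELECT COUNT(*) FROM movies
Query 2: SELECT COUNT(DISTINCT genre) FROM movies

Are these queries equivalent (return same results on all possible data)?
No, not equivalent

Query 1 returns: [(8,)]
Query 2 returns: [(3,)]

Reason: COUNT(*) counts rows, COUNT(DISTINCT genre) counts unique genres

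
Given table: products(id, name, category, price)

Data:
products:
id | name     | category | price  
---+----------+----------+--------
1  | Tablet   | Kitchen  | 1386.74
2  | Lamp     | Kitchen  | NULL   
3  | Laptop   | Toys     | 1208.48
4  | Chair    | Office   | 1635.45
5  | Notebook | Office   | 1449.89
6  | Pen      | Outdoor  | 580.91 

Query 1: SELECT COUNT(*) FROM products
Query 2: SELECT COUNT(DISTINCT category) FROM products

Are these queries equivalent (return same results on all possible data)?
No, not equivalent

Query 1 returns: [(6,)]
Query 2 returns: [(4,)]

Reason: COUNT(*) counts rows, COUNT(DISTINCT category) counts unique categorys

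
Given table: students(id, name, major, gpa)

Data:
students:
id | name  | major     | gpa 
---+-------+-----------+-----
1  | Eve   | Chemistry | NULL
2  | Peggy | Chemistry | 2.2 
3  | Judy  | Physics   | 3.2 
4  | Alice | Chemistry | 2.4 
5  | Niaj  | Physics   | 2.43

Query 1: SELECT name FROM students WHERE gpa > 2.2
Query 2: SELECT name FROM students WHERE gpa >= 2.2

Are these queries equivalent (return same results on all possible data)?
No, not equivalent

Query 1 returns: [('Judy',), ('Alice',), ('Niaj',)]
Query 2 returns: [('Peggy',), ('Judy',), ('Alice',), ('Niaj',)]

Reason: > vs >= gives different results when gpa = 2.2 exists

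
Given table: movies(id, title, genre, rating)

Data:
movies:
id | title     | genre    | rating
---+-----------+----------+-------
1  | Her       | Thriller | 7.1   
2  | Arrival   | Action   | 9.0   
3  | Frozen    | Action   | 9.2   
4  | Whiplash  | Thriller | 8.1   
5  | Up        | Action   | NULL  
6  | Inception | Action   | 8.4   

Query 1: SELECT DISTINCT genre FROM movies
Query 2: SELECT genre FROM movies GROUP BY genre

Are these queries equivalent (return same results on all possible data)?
Yes, equivalent

Both queries return: [('Action',), ('Thriller',)]

Reason: Both get unique genres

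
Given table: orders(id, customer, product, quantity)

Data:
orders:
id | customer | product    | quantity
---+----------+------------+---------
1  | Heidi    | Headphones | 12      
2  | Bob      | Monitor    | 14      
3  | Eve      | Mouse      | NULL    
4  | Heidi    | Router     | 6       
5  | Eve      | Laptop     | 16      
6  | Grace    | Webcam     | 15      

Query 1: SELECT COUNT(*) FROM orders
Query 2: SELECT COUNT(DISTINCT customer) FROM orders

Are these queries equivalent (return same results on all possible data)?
No, not equivalent

Query 1 returns: [(6,)]
Query 2 returns: [(4,)]

Reason: COUNT(*) counts rows, COUNT(DISTINCT customer) counts unique customers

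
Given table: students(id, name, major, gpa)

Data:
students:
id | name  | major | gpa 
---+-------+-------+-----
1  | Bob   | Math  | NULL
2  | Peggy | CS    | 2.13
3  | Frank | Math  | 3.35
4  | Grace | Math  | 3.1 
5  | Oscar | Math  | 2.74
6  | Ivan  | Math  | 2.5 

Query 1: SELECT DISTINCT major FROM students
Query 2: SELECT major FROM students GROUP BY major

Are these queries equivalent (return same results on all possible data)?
Yes, equivalent

Both queries return: [('CS',), ('Math',)]

Reason: Both get unique majors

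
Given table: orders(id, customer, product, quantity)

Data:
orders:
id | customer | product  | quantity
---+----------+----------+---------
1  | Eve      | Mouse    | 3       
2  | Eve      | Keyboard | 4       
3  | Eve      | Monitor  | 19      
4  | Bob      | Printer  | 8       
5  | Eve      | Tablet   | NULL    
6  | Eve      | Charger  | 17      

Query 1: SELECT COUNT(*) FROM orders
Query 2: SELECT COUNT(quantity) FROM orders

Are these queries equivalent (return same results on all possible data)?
No, not equivalent

Query 1 returns: [(6,)]
Query 2 returns: [(5,)]

Reason: COUNT(*) includes NULLs, COUNT(column) excludes them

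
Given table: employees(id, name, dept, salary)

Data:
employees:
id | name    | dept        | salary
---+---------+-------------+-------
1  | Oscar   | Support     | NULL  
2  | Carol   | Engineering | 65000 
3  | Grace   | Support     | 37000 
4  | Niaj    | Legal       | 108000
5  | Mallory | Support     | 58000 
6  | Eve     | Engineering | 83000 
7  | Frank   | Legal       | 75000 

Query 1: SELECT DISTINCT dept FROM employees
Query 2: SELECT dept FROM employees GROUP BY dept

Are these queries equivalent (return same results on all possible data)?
Yes, equivalent

Both queries return: [('Engineering',), ('Legal',), ('Support',)]

Reason: Both get unique depts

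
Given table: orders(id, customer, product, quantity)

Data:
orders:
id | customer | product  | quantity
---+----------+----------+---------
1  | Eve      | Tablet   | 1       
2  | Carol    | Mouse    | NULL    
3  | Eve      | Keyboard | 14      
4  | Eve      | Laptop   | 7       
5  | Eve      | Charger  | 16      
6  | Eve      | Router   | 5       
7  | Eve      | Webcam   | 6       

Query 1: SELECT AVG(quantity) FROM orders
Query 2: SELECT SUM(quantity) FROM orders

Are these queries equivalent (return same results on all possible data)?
No, not equivalent

Query 1 returns: [(8.166666666666666,)]
Query 2 returns: [(49,)]

Reason: AVG vs SUM give different aggregate values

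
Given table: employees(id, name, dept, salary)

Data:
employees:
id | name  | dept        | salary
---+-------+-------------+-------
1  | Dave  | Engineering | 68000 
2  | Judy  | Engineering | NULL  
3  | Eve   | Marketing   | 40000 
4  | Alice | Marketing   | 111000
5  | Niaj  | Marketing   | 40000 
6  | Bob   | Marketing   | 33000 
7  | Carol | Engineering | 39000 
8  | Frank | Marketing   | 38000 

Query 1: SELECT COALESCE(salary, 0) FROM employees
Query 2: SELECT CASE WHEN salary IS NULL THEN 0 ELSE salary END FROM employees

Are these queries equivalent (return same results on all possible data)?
Yes, equivalent

Both queries return: [(0,), (33000,), (38000,), (39000,), (40000,), (40000,), (68000,), (111000,)]

Reason: COALESCE vs CASE for NULL handling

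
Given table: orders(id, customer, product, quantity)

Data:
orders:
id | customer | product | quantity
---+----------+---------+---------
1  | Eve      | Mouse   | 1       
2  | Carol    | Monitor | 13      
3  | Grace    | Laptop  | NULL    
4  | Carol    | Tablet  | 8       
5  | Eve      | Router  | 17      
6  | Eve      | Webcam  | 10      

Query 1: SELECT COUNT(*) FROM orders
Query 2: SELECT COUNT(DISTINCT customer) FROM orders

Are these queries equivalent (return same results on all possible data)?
No, not equivalent

Query 1 returns: [(6,)]
Query 2 returns: [(3,)]

Reason: COUNT(*) counts rows, COUNT(DISTINCT customer) counts unique customers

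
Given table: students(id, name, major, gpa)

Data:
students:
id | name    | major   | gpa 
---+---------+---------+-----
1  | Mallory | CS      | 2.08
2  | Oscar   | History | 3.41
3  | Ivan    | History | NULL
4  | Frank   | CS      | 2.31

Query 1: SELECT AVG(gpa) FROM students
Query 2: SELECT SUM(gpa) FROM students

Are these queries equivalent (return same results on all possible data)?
No, not equivalent

Query 1 returns: [(2.6,)]
Query 2 returns: [(7.800000000000001,)]

Reason: AVG vs SUM give different aggregate values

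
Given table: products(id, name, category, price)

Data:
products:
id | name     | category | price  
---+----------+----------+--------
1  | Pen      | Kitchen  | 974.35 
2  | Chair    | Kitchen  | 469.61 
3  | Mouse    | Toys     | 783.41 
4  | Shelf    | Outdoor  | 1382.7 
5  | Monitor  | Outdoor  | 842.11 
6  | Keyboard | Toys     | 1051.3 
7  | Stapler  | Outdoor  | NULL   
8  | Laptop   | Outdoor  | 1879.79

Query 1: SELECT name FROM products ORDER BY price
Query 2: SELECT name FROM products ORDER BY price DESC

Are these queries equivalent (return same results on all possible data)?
No, not equivalent

Query 1 returns: [('Stapler',), ('Chair',), ('Mouse',), ('Monitor',), ('Pen',), ('Keyboard',), ('Shelf',), ('Laptop',)]
Query 2 returns: [('Laptop',), ('Shelf',), ('Keyboard',), ('Pen',), ('Monitor',), ('Mouse',), ('Chair',), ('Stapler',)]

Reason: ASC vs DESC gives opposite ordering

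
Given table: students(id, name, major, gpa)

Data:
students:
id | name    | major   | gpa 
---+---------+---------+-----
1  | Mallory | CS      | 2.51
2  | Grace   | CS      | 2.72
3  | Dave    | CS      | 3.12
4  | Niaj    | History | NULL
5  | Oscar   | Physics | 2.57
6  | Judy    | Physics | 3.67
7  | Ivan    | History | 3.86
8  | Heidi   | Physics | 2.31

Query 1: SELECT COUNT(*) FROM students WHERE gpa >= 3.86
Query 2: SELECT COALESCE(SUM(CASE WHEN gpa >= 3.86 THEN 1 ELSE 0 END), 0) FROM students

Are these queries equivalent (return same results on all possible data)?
Yes, equivalent

Both queries return: [(1,)]

Reason: COUNT with WHERE vs conditional SUM (COALESCE handles empty-table NULL)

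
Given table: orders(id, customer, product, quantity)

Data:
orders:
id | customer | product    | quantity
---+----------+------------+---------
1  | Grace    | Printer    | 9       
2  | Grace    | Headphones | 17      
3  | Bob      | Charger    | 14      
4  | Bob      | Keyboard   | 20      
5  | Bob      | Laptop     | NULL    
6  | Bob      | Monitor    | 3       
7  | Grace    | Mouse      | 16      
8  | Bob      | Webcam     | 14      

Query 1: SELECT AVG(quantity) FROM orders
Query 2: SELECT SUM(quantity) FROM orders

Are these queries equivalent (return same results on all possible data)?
No, not equivalent

Query 1 returns: [(13.285714285714286,)]
Query 2 returns: [(93,)]

Reason: AVG vs SUM give different aggregate values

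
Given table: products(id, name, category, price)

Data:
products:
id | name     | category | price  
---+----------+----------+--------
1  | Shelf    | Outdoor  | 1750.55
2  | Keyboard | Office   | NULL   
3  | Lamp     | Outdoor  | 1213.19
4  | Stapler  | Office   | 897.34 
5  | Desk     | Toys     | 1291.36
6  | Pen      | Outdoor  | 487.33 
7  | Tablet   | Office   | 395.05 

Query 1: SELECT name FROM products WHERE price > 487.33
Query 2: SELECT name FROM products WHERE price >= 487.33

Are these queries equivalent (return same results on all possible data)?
No, not equivalent

Query 1 returns: [('Shelf',), ('Lamp',), ('Stapler',), ('Desk',)]
Query 2 returns: [('Shelf',), ('Lamp',), ('Stapler',), ('Desk',), ('Pen',)]

Reason: > vs >= gives different results when price = 487.33 exists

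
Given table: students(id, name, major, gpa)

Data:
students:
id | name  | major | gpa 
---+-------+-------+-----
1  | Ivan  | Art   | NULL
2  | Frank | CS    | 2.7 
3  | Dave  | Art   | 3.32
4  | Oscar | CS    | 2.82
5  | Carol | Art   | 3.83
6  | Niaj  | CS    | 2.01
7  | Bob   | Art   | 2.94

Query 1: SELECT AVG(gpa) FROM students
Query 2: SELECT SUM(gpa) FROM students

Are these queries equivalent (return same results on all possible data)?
No, not equivalent

Query 1 returns: [(2.936666666666667,)]
Query 2 returns: [(17.62,)]

Reason: AVG vs SUM give different aggregate values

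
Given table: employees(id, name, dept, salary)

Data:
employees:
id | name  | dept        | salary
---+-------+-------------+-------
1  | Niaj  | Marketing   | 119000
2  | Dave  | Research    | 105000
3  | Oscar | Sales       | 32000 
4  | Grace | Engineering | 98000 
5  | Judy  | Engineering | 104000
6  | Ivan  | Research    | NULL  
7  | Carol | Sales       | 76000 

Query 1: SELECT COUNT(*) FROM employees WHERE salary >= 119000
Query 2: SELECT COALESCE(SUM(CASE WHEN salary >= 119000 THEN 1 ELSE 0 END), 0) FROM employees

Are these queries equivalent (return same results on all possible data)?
Yes, equivalent

Both queries return: [(1,)]

Reason: COUNT with WHERE vs conditional SUM (COALESCE handles empty-table NULL)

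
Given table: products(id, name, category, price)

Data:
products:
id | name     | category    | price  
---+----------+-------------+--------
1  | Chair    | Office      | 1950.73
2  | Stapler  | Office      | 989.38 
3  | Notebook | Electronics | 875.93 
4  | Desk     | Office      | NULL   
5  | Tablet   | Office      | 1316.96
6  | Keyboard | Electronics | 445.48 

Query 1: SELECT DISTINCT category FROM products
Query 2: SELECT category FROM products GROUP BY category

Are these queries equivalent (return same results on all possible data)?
Yes, equivalent

Both queries return: [('Electronics',), ('Office',)]

Reason: Both get unique categorys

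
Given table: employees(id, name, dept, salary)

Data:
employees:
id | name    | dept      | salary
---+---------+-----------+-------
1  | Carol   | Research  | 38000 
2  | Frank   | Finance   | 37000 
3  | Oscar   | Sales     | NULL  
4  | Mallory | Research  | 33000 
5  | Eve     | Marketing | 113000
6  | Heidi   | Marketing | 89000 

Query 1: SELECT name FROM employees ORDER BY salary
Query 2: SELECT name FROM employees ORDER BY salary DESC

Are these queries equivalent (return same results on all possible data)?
No, not equivalent

Query 1 returns: [('Oscar',), ('Mallory',), ('Frank',), ('Carol',), ('Heidi',), ('Eve',)]
Query 2 returns: [('Eve',), ('Heidi',), ('Carol',), ('Frank',), ('Mallory',), ('Oscar',)]

Reason: ASC vs DESC gives opposite ordering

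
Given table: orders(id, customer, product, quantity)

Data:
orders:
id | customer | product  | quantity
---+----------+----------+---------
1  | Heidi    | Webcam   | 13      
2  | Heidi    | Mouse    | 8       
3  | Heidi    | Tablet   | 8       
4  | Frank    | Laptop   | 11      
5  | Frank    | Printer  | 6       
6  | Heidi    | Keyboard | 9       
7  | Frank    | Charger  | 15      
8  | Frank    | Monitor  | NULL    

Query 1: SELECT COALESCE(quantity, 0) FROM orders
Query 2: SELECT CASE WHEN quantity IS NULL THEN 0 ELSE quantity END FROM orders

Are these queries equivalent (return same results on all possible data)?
Yes, equivalent

Both queries return: [(0,), (6,), (8,), (8,), (9,), (11,), (13,), (15,)]

Reason: COALESCE vs CASE for NULL handling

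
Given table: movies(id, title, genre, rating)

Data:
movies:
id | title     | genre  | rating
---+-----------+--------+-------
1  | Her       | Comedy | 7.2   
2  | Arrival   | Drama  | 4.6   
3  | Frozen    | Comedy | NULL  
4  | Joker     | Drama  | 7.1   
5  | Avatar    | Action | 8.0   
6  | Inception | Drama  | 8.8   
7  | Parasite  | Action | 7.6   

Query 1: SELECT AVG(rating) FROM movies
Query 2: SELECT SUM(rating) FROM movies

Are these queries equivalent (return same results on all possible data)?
No, not equivalent

Query 1 returns: [(7.216666666666666,)]
Query 2 returns: [(43.3,)]

Reason: AVG vs SUM give different aggregate values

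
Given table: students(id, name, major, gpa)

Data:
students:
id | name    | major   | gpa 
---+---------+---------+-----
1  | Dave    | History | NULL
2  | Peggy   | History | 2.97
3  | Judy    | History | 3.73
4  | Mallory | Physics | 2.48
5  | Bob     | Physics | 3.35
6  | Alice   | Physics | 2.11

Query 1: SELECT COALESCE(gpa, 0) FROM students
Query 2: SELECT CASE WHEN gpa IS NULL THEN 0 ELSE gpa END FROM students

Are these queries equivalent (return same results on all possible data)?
Yes, equivalent

Both queries return: [(0,), (2.11,), (2.48,), (2.97,), (3.35,), (3.73,)]

Reason: COALESCE vs CASE for NULL handling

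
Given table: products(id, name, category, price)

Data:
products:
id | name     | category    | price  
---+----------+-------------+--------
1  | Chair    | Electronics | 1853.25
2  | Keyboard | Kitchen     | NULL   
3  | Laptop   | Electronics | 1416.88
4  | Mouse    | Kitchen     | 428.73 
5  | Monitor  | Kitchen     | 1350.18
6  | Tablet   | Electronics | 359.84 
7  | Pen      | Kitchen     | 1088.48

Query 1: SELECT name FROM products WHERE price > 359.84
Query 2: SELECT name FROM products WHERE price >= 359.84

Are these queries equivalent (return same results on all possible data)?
No, not equivalent

Query 1 returns: [('Chair',), ('Laptop',), ('Mouse',), ('Monitor',), ('Pen',)]
Query 2 returns: [('Chair',), ('Laptop',), ('Mouse',), ('Monitor',), ('Tablet',), ('Pen',)]

Reason: > vs >= gives different results when price = 359.84 exists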